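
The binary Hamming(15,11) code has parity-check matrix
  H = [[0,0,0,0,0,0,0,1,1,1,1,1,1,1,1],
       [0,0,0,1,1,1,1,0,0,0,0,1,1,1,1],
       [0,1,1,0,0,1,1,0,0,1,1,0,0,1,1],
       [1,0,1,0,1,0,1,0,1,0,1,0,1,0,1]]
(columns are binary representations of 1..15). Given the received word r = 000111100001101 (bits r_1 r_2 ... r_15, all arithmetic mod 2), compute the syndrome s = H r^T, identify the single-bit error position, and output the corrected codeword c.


s = (1, 1, 1, 0)^T, error position = 14, corrected codeword c = 000111100001111

Compute s = H r^T mod 2 one row at a time:
  s_1 = 0 + 0 + 0 + 0 + 1 + 1 + 0 + 1 = 3 ≡ 1 (mod 2).
  s_2 = 1 + 1 + 1 + 1 + 1 + 1 + 0 + 1 = 7 ≡ 1 (mod 2).
  s_3 = 0 + 0 + 1 + 1 + 0 + 0 + 0 + 1 = 3 ≡ 1 (mod 2).
  s_4 = 0 + 0 + 1 + 1 + 0 + 0 + 1 + 1 = 4 ≡ 0 (mod 2).
s = (1, 1, 1, 0)^T — this equals column 14 of H (binary 1110), so error is at position 14.
Correct: flip bit 14 of r = 000111100001101 to get c = 000111100001111.


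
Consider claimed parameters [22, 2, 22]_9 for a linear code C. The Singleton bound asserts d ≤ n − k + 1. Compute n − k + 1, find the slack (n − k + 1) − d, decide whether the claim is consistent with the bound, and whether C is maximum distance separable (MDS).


Singleton RHS = n − k + 1 = 21, slack = -1, bound violated (no such code; not MDS).

Singleton bound: d ≤ n − k + 1.
Here n = 22, k = 2, so n − k + 1 = 21.
Given d = 22, check d ≤ 21: NO.
Slack = (n − k + 1) − d = -1.
The slack is negative: d = 22 exceeds n − k + 1 = 21 by 1, so the Singleton bound is violated and no linear [22, 2, 22]_9 code can exist. In particular it is not MDS (MDS requires d = n − k + 1 exactly).
Description: the claimed parameters are [22, 2, 22]_9; such a code would be impossible (violates the Singleton bound).


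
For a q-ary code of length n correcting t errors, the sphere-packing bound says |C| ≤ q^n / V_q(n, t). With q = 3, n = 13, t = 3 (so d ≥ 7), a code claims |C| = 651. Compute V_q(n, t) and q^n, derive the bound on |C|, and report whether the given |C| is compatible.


V_q(n, t) = 2627, q^n = 1594323, Hamming bound = 606, |C| = 651 > bound (violated).

Step 1: Compute V_q(n, t) = Σ_{j=0}^3 C(n, j) (q−1)^j.
  j = 0: C(13,0)·(2)^0 = 1·1 = 1.
  j = 1: C(13,1)·(2)^1 = 13·2 = 26.
  j = 2: C(13,2)·(2)^2 = 78·4 = 312.
  j = 3: C(13,3)·(2)^3 = 286·8 = 2288.
  V_q(n, t) = 1 + 26 + 312 + 2288 = 2627.
Step 2: q^n = 3^13 = 1594323.
Step 3: Hamming bound ⌊q^n / V_q(n,t)⌋ = ⌊1594323/2627⌋ = 606.
Step 4: Compare |C| = 651 to 606: violated.
The claimed |C| lies above the Hamming bound, so no 3-ary code of length 13 with d ≥ 7 can have 651 codewords.


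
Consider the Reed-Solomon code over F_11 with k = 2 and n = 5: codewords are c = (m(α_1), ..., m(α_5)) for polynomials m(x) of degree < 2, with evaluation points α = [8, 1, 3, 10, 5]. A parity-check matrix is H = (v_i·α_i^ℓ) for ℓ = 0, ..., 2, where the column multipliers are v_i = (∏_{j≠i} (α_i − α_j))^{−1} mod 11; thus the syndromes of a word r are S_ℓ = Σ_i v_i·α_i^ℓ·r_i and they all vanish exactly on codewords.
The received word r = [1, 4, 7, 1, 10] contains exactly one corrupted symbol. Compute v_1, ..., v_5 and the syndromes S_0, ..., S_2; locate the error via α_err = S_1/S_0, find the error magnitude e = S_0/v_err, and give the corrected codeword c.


S = (8, 9, 6), error at position 1, error magnitude e = 3, c = [9, 4, 7, 1, 10].

Step 1: column multipliers v_i = (∏_{j≠i}(α_i − α_j))^{−1} mod 11.
  i = 1 (α = 8): (8−1)(8−3)(8−10)(8−5) = 7·5·(−2)·3 = −210 ≡ 10, so v_1 = 10^{−1} = 10 (mod 11).
  i = 2 (α = 1): (1−8)(1−3)(1−10)(1−5) = (−7)·(−2)·(−9)·(−4) = 504 ≡ 9, so v_2 = 9^{−1} = 5 (mod 11).
  i = 3 (α = 3): (3−8)(3−1)(3−10)(3−5) = (−5)·2·(−7)·(−2) = −140 ≡ 3, so v_3 = 3^{−1} = 4 (mod 11).
  i = 4 (α = 10): (10−8)(10−1)(10−3)(10−5) = 2·9·7·5 = 630 ≡ 3, so v_4 = 3^{−1} = 4 (mod 11).
  i = 5 (α = 5): (5−8)(5−1)(5−3)(5−10) = (−3)·4·2·(−5) = 120 ≡ 10, so v_5 = 10^{−1} = 10 (mod 11).
  v = [10, 5, 4, 4, 10].
Step 2: syndromes of r = [1, 4, 7, 1, 10] (all sums mod 11).
  S_0 = Σ v_i r_i = 10·1 + 5·4 + 4·7 + 4·1 + 10·10 = 162 ≡ 8.
  S_1 = Σ v_i α_i r_i = 10·8·1 + 5·1·4 + 4·3·7 + 4·10·1 + 10·5·10 = 724 ≡ 9.
  α_i^2 mod 11 = [9, 1, 9, 1, 3].
  S_2 = Σ v_i α_i^2 r_i = 10·9·1 + 5·1·4 + 4·9·7 + 4·1·1 + 10·3·10 = 666 ≡ 6.
  S = (8, 9, 6) ≠ 0, so r is not a codeword (an error is present).
Step 3: locate the error. For a single error e at position i, S_ℓ = v_i·e·α_i^ℓ, so α_err = S_1/S_0.
  S_0^{−1} = 8^{−1} = 7 (mod 11), so α_err = 9·7 = 63 ≡ 8 = α_1. Error position i = 1.
  Consistency check: S_2/S_1 = 6·5 = 30 ≡ 8 = α_err ✓ (single-error assumption holds).
Step 4: error magnitude e = S_0/v_1 = S_0·∏_{j≠1}(α_1 − α_j) = 8·10 = 80 ≡ 3 (mod 11).
Step 5: correct position 1: c_1 = r_1 − e = 1 − 3 ≡ 9 (mod 11). Hence c = [9, 4, 7, 1, 10].
  Check: interpolating c through the α_i gives m(x) = 8 + 7·x (degree < 2) with m(α_i) = c_i for every i, so c is indeed a codeword.


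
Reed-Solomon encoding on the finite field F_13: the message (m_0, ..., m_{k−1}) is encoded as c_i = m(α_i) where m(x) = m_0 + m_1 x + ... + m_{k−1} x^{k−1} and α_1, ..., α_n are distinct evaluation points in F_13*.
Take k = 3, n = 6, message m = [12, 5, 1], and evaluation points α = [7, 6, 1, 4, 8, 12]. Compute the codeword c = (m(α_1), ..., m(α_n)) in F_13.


c = [5, 0, 5, 9, 12, 8]

Message polynomial: m(x) = 12 + 5·x + 1·x^2 (mod 13).
For each evaluation point α_i, compute m(α_i) mod 13:
  α_1 = 7: Horner steps 1 → 12 → 5, so m(7) = 5.
  α_2 = 6: Horner steps 1 → 11 → 0, so m(6) = 0.
  α_3 = 1: Horner steps 1 → 6 → 5, so m(1) = 5.
  α_4 = 4: Horner steps 1 → 9 → 9, so m(4) = 9.
  α_5 = 8: Horner steps 1 → 0 → 12, so m(8) = 12.
  α_6 = 12: Horner steps 1 → 4 → 8, so m(12) = 8.
Codeword c = [5, 0, 5, 9, 12, 8] ∈ F_13^6.


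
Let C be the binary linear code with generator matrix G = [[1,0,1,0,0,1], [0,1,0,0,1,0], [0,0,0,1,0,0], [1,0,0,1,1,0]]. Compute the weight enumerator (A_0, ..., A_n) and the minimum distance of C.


Weight distribution: A_0 = 1, A_1 = 1, A_2 = 3, A_3 = 6, A_4 = 3, A_5 = 1, A_6 = 1. Minimum distance d = 1.

Enumerate all 2^4 = 16 messages m ∈ F_2^4.
For each, compute codeword c = mG in F_2^6, then tally its weight.
  m = 0000 → c = 000000, weight = 0.
  m = 1000 → c = 101001, weight = 3.
  m = 0100 → c = 010010, weight = 2.
  m = 1100 → c = 111011, weight = 5.
  m = 0010 → c = 000100, weight = 1.
  m = 1010 → c = 101101, weight = 4.
  m = 0110 → c = 010110, weight = 3.
  m = 1110 → c = 111111, weight = 6.
  m = 0001 → c = 100110, weight = 3.
  m = 1001 → c = 001111, weight = 4.
  m = 0101 → c = 110100, weight = 3.
  m = 1101 → c = 011101, weight = 4.
  m = 0011 → c = 100010, weight = 2.
  m = 1011 → c = 001011, weight = 3.
  m = 0111 → c = 110000, weight = 2.
  m = 1111 → c = 011001, weight = 3.
Tally weights:
  weight 0: 1 codewords.
  weight 1: 1 codewords.
  weight 2: 3 codewords.
  weight 3: 6 codewords.
  weight 4: 3 codewords.
  weight 5: 1 codewords.
  weight 6: 1 codewords.
Minimum distance d = smallest w > 0 with A_w > 0 = 1.
Sanity: Σ A_w = 16 = 2^4 = 16 ✓.


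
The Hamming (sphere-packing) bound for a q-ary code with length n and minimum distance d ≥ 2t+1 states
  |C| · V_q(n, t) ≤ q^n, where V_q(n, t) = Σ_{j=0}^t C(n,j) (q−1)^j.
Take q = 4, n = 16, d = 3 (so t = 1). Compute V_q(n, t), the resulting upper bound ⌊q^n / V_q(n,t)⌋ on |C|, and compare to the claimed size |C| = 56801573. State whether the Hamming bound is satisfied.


V_q(n, t) = 49, q^n = 4294967296, Hamming bound = 87652393, |C| = 56801573 ≤ bound (satisfied).

Step 1: Compute V_q(n, t) = Σ_{j=0}^1 C(n, j) (q−1)^j.
  j = 0: C(16,0)·(3)^0 = 1·1 = 1.
  j = 1: C(16,1)·(3)^1 = 16·3 = 48.
  V_q(n, t) = 1 + 48 = 49.
Step 2: q^n = 4^16 = 4294967296.
Step 3: Hamming bound ⌊q^n / V_q(n,t)⌋ = ⌊4294967296/49⌋ = 87652393.
Step 4: Compare |C| = 56801573 to 87652393: satisfied.
The claimed |C| lies below the Hamming bound.


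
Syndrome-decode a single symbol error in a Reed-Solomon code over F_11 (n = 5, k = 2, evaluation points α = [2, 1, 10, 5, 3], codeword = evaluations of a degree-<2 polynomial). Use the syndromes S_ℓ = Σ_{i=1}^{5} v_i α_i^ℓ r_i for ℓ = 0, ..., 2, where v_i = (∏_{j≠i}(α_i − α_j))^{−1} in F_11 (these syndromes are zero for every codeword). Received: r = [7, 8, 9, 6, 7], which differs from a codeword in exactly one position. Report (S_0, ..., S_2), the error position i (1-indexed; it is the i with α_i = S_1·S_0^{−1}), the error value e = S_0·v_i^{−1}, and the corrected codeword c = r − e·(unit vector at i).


S = (3, 6, 1), error at position 1, error magnitude e = 5, c = [2, 8, 9, 6, 7].

Step 1: column multipliers v_i = (∏_{j≠i}(α_i − α_j))^{−1} mod 11.
  i = 1 (α = 2): (2−1)(2−10)(2−5)(2−3) = 1·(−8)·(−3)·(−1) = −24 ≡ 9, so v_1 = 9^{−1} = 5 (mod 11).
  i = 2 (α = 1): (1−2)(1−10)(1−5)(1−3) = (−1)·(−9)·(−4)·(−2) = 72 ≡ 6, so v_2 = 6^{−1} = 2 (mod 11).
  i = 3 (α = 10): (10−2)(10−1)(10−5)(10−3) = 8·9·5·7 = 2520 ≡ 1, so v_3 = 1^{−1} = 1 (mod 11).
  i = 4 (α = 5): (5−2)(5−1)(5−10)(5−3) = 3·4·(−5)·2 = −120 ≡ 1, so v_4 = 1^{−1} = 1 (mod 11).
  i = 5 (α = 3): (3−2)(3−1)(3−10)(3−5) = 1·2·(−7)·(−2) = 28 ≡ 6, so v_5 = 6^{−1} = 2 (mod 11).
  v = [5, 2, 1, 1, 2].
Step 2: syndromes of r = [7, 8, 9, 6, 7] (all sums mod 11).
  S_0 = Σ v_i r_i = 5·7 + 2·8 + 1·9 + 1·6 + 2·7 = 80 ≡ 3.
  S_1 = Σ v_i α_i r_i = 5·2·7 + 2·1·8 + 1·10·9 + 1·5·6 + 2·3·7 = 248 ≡ 6.
  α_i^2 mod 11 = [4, 1, 1, 3, 9].
  S_2 = Σ v_i α_i^2 r_i = 5·4·7 + 2·1·8 + 1·1·9 + 1·3·6 + 2·9·7 = 309 ≡ 1.
  S = (3, 6, 1) ≠ 0, so r is not a codeword (an error is present).
Step 3: locate the error. For a single error e at position i, S_ℓ = v_i·e·α_i^ℓ, so α_err = S_1/S_0.
  S_0^{−1} = 3^{−1} = 4 (mod 11), so α_err = 6·4 = 24 ≡ 2 = α_1. Error position i = 1.
  Consistency check: S_2/S_1 = 1·2 = 2 ≡ 2 = α_err ✓ (single-error assumption holds).
Step 4: error magnitude e = S_0/v_1 = S_0·∏_{j≠1}(α_1 − α_j) = 3·9 = 27 ≡ 5 (mod 11).
Step 5: correct position 1: c_1 = r_1 − e = 7 − 5 ≡ 2 (mod 11). Hence c = [2, 8, 9, 6, 7].
  Check: interpolating c through the α_i gives m(x) = 3 + 5·x (degree < 2) with m(α_i) = c_i for every i, so c is indeed a codeword.


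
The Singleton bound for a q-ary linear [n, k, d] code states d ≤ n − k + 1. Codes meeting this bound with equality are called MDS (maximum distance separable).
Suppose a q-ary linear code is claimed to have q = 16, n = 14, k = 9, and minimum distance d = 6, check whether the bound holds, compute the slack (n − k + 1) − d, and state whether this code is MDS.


Singleton RHS = n − k + 1 = 6, slack = 0, bound satisfied, MDS.

Singleton bound: d ≤ n − k + 1.
Here n = 14, k = 9, so n − k + 1 = 6.
Given d = 6, check d ≤ 6: YES.
Slack = (n − k + 1) − d = 0.
The code is MDS (slack = 0).
Description: the claimed parameters are [14, 9, 6]_16; such a code would be MDS (meets Singleton bound).


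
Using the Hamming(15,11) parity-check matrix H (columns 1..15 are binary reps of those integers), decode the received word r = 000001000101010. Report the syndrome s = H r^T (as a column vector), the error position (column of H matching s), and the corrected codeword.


s = (1, 1, 1, 0)^T, error position = 14, corrected codeword c = 000001000101000

Compute s = H r^T mod 2 one row at a time:
  s_1 = 0 + 0 + 1 + 0 + 1 + 0 + 1 + 0 = 3 ≡ 1 (mod 2).
  s_2 = 0 + 0 + 1 + 0 + 1 + 0 + 1 + 0 = 3 ≡ 1 (mod 2).
  s_3 = 0 + 0 + 1 + 0 + 1 + 0 + 1 + 0 = 3 ≡ 1 (mod 2).
  s_4 = 0 + 0 + 0 + 0 + 0 + 0 + 0 + 0 = 0 ≡ 0 (mod 2).
s = (1, 1, 1, 0)^T — this equals column 14 of H (binary 1110), so error is at position 14.
Correct: flip bit 14 of r = 000001000101010 to get c = 000001000101000.


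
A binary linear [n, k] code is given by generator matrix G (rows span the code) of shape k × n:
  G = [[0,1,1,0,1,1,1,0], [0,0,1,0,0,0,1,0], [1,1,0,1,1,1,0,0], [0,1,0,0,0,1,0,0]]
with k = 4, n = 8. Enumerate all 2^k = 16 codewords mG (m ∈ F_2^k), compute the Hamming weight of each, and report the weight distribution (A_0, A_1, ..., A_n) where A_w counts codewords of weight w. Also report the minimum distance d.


Weight distribution: A_0 = 1, A_1 = 1, A_2 = 3, A_3 = 3, A_4 = 3, A_5 = 3, A_6 = 1, A_7 = 1. Minimum distance d = 1.

Enumerate all 2^4 = 16 messages m ∈ F_2^4.
For each, compute codeword c = mG in F_2^8, then tally its weight.
  m = 0000 → c = 00000000, weight = 0.
  m = 1000 → c = 01101110, weight = 5.
  m = 0100 → c = 00100010, weight = 2.
  m = 1100 → c = 01001100, weight = 3.
  m = 0010 → c = 11011100, weight = 5.
  m = 1010 → c = 10110010, weight = 4.
  m = 0110 → c = 11111110, weight = 7.
  m = 1110 → c = 10010000, weight = 2.
  m = 0001 → c = 01000100, weight = 2.
  m = 1001 → c = 00101010, weight = 3.
  m = 0101 → c = 01100110, weight = 4.
  m = 1101 → c = 00001000, weight = 1.
  m = 0011 → c = 10011000, weight = 3.
  m = 1011 → c = 11110110, weight = 6.
  m = 0111 → c = 10111010, weight = 5.
  m = 1111 → c = 11010100, weight = 4.
Tally weights:
  weight 0: 1 codewords.
  weight 1: 1 codewords.
  weight 2: 3 codewords.
  weight 3: 3 codewords.
  weight 4: 3 codewords.
  weight 5: 3 codewords.
  weight 6: 1 codewords.
  weight 7: 1 codewords.
Minimum distance d = smallest w > 0 with A_w > 0 = 1.
Sanity: Σ A_w = 16 = 2^4 = 16 ✓.


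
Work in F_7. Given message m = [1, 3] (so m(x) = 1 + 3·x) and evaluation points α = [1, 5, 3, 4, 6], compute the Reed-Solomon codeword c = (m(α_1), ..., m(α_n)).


c = [4, 2, 3, 6, 5]

Message polynomial: m(x) = 1 + 3·x (mod 7).
For each evaluation point α_i, compute m(α_i) mod 7:
  α_1 = 1: Horner steps 3 → 4, so m(1) = 4.
  α_2 = 5: Horner steps 3 → 2, so m(5) = 2.
  α_3 = 3: Horner steps 3 → 3, so m(3) = 3.
  α_4 = 4: Horner steps 3 → 6, so m(4) = 6.
  α_5 = 6: Horner steps 3 → 5, so m(6) = 5.
Codeword c = [4, 2, 3, 6, 5] ∈ F_7^5.


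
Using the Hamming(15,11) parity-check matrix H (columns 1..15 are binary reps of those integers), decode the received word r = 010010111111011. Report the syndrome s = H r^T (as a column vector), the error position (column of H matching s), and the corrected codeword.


s = (1, 1, 0, 1)^T, error position = 13, corrected codeword c = 010010111111111

Compute s = H r^T mod 2 one row at a time:
  s_1 = 1 + 1 + 1 + 1 + 1 + 0 + 1 + 1 = 7 ≡ 1 (mod 2).
  s_2 = 0 + 1 + 0 + 1 + 1 + 0 + 1 + 1 = 5 ≡ 1 (mod 2).
  s_3 = 1 + 0 + 0 + 1 + 1 + 1 + 1 + 1 = 6 ≡ 0 (mod 2).
  s_4 = 0 + 0 + 1 + 1 + 1 + 1 + 0 + 1 = 5 ≡ 1 (mod 2).
s = (1, 1, 0, 1)^T — this equals column 13 of H (binary 1101), so error is at position 13.
Correct: flip bit 13 of r = 010010111111011 to get c = 010010111111111.


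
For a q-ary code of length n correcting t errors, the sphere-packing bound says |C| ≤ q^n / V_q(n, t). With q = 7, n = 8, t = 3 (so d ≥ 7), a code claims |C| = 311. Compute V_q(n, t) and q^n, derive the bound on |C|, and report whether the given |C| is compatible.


V_q(n, t) = 13153, q^n = 5764801, Hamming bound = 438, |C| = 311 ≤ bound (satisfied).

Step 1: Compute V_q(n, t) = Σ_{j=0}^3 C(n, j) (q−1)^j.
  j = 0: C(8,0)·(6)^0 = 1·1 = 1.
  j = 1: C(8,1)·(6)^1 = 8·6 = 48.
  j = 2: C(8,2)·(6)^2 = 28·36 = 1008.
  j = 3: C(8,3)·(6)^3 = 56·216 = 12096.
  V_q(n, t) = 1 + 48 + 1008 + 12096 = 13153.
Step 2: q^n = 7^8 = 5764801.
Step 3: Hamming bound ⌊q^n / V_q(n,t)⌋ = ⌊5764801/13153⌋ = 438.
Step 4: Compare |C| = 311 to 438: satisfied.
The claimed |C| lies below the Hamming bound.


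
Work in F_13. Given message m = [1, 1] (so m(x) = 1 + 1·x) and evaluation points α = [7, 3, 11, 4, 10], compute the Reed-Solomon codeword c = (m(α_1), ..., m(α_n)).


c = [8, 4, 12, 5, 11]

Message polynomial: m(x) = 1 + 1·x (mod 13).
For each evaluation point α_i, compute m(α_i) mod 13:
  α_1 = 7: Horner steps 1 → 8, so m(7) = 8.
  α_2 = 3: Horner steps 1 → 4, so m(3) = 4.
  α_3 = 11: Horner steps 1 → 12, so m(11) = 12.
  α_4 = 4: Horner steps 1 → 5, so m(4) = 5.
  α_5 = 10: Horner steps 1 → 11, so m(10) = 11.
Codeword c = [8, 4, 12, 5, 11] ∈ F_13^5.


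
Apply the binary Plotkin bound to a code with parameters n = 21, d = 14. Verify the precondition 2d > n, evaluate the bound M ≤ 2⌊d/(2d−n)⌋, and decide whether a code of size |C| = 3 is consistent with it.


Plotkin bound M ≤ 4; given |C| = 3 ≤ bound (satisfied).

Check applicability: 2d = 28, n = 21.
2d − n = 7 > 0, so Plotkin applies.
Compute d/(2d−n) = 14/7 ≈ 2.0000.
⌊d/(2d−n)⌋ = 2.
Plotkin bound: M ≤ 2·2 = 4.
Given |C| = 3, check: satisfied.
This |C| is below the Plotkin bound.


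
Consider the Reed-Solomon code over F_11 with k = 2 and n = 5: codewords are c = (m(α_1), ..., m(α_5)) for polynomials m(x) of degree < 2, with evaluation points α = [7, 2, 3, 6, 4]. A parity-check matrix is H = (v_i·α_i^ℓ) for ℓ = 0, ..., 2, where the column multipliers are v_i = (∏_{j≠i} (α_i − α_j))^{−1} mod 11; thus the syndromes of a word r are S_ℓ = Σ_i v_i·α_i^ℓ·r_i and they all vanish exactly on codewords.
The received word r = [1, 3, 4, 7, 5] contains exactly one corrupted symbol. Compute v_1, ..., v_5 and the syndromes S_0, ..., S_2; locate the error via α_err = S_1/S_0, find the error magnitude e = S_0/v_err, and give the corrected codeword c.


S = (3, 10, 4), error at position 1, error magnitude e = 4, c = [8, 3, 4, 7, 5].

Step 1: column multipliers v_i = (∏_{j≠i}(α_i − α_j))^{−1} mod 11.
  i = 1 (α = 7): (7−2)(7−3)(7−6)(7−4) = 5·4·1·3 = 60 ≡ 5, so v_1 = 5^{−1} = 9 (mod 11).
  i = 2 (α = 2): (2−7)(2−3)(2−6)(2−4) = (−5)·(−1)·(−4)·(−2) = 40 ≡ 7, so v_2 = 7^{−1} = 8 (mod 11).
  i = 3 (α = 3): (3−7)(3−2)(3−6)(3−4) = (−4)·1·(−3)·(−1) = −12 ≡ 10, so v_3 = 10^{−1} = 10 (mod 11).
  i = 4 (α = 6): (6−7)(6−2)(6−3)(6−4) = (−1)·4·3·2 = −24 ≡ 9, so v_4 = 9^{−1} = 5 (mod 11).
  i = 5 (α = 4): (4−7)(4−2)(4−3)(4−6) = (−3)·2·1·(−2) = 12 ≡ 1, so v_5 = 1^{−1} = 1 (mod 11).
  v = [9, 8, 10, 5, 1].
Step 2: syndromes of r = [1, 3, 4, 7, 5] (all sums mod 11).
  S_0 = Σ v_i r_i = 9·1 + 8·3 + 10·4 + 5·7 + 1·5 = 113 ≡ 3.
  S_1 = Σ v_i α_i r_i = 9·7·1 + 8·2·3 + 10·3·4 + 5·6·7 + 1·4·5 = 461 ≡ 10.
  α_i^2 mod 11 = [5, 4, 9, 3, 5].
  S_2 = Σ v_i α_i^2 r_i = 9·5·1 + 8·4·3 + 10·9·4 + 5·3·7 + 1·5·5 = 631 ≡ 4.
  S = (3, 10, 4) ≠ 0, so r is not a codeword (an error is present).
Step 3: locate the error. For a single error e at position i, S_ℓ = v_i·e·α_i^ℓ, so α_err = S_1/S_0.
  S_0^{−1} = 3^{−1} = 4 (mod 11), so α_err = 10·4 = 40 ≡ 7 = α_1. Error position i = 1.
  Consistency check: S_2/S_1 = 4·10 = 40 ≡ 7 = α_err ✓ (single-error assumption holds).
Step 4: error magnitude e = S_0/v_1 = S_0·∏_{j≠1}(α_1 − α_j) = 3·5 = 15 ≡ 4 (mod 11).
Step 5: correct position 1: c_1 = r_1 − e = 1 − 4 ≡ 8 (mod 11). Hence c = [8, 3, 4, 7, 5].
  Check: interpolating c through the α_i gives m(x) = 1 + 1·x (degree < 2) with m(α_i) = c_i for every i, so c is indeed a codeword.


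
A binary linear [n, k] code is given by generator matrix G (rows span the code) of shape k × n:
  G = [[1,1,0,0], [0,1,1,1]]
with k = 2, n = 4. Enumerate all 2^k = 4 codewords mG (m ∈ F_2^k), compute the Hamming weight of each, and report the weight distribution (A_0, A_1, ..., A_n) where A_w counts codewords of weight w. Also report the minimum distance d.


Weight distribution: A_0 = 1, A_2 = 1, A_3 = 2. Minimum distance d = 2.

Enumerate all 2^2 = 4 messages m ∈ F_2^2.
For each, compute codeword c = mG in F_2^4, then tally its weight.
  m = 00 → c = 0000, weight = 0.
  m = 10 → c = 1100, weight = 2.
  m = 01 → c = 0111, weight = 3.
  m = 11 → c = 1011, weight = 3.
Tally weights:
  weight 0: 1 codewords.
  weight 2: 1 codewords.
  weight 3: 2 codewords.
Minimum distance d = smallest w > 0 with A_w > 0 = 2.
Sanity: Σ A_w = 4 = 2^2 = 4 ✓.


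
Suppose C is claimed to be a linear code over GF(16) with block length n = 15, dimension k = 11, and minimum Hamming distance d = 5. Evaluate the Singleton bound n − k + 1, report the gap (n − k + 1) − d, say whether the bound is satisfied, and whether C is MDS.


Singleton RHS = n − k + 1 = 5, slack = 0, bound satisfied, MDS.

Singleton bound: d ≤ n − k + 1.
Here n = 15, k = 11, so n − k + 1 = 5.
Given d = 5, check d ≤ 5: YES.
Slack = (n − k + 1) − d = 0.
The code is MDS (slack = 0).
Description: the claimed parameters are [15, 11, 5]_16; such a code would be MDS (meets Singleton bound).


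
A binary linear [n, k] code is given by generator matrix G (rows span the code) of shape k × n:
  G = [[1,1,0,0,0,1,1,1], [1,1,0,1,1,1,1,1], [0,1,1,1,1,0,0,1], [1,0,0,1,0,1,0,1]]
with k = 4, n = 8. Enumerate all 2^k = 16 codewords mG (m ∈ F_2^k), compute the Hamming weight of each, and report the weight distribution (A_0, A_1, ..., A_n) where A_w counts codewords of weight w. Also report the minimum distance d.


Weight distribution: A_0 = 1, A_2 = 1, A_3 = 3, A_4 = 5, A_5 = 4, A_6 = 1, A_7 = 1. Minimum distance d = 2.

Enumerate all 2^4 = 16 messages m ∈ F_2^4.
For each, compute codeword c = mG in F_2^8, then tally its weight.
  m = 0000 → c = 00000000, weight = 0.
  m = 1000 → c = 11000111, weight = 5.
  m = 0100 → c = 11011111, weight = 7.
  m = 1100 → c = 00011000, weight = 2.
  m = 0010 → c = 01111001, weight = 5.
  m = 1010 → c = 10111110, weight = 6.
  m = 0110 → c = 10100110, weight = 4.
  m = 1110 → c = 01100001, weight = 3.
  m = 0001 → c = 10010101, weight = 4.
  m = 1001 → c = 01010010, weight = 3.
  m = 0101 → c = 01001010, weight = 3.
  m = 1101 → c = 10001101, weight = 4.
  m = 0011 → c = 11101100, weight = 5.
  m = 1011 → c = 00101011, weight = 4.
  m = 0111 → c = 00110011, weight = 4.
  m = 1111 → c = 11110100, weight = 5.
Tally weights:
  weight 0: 1 codewords.
  weight 2: 1 codewords.
  weight 3: 3 codewords.
  weight 4: 5 codewords.
  weight 5: 4 codewords.
  weight 6: 1 codewords.
  weight 7: 1 codewords.
Minimum distance d = smallest w > 0 with A_w > 0 = 2.
Sanity: Σ A_w = 16 = 2^4 = 16 ✓.


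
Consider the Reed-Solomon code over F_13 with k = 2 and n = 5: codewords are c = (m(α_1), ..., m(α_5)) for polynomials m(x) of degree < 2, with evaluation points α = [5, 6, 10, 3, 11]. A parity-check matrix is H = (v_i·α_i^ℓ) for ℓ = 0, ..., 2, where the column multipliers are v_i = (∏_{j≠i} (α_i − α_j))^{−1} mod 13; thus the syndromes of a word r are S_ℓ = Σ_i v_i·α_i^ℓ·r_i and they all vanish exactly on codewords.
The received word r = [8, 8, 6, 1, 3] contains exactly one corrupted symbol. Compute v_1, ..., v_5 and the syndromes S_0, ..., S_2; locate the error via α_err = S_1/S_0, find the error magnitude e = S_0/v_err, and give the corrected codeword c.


S = (2, 12, 7), error at position 2, error magnitude e = 3, c = [8, 5, 6, 1, 3].

Step 1: column multipliers v_i = (∏_{j≠i}(α_i − α_j))^{−1} mod 13.
  i = 1 (α = 5): (5−6)(5−10)(5−3)(5−11) = (−1)·(−5)·2·(−6) = −60 ≡ 5, so v_1 = 5^{−1} = 8 (mod 13).
  i = 2 (α = 6): (6−5)(6−10)(6−3)(6−11) = 1·(−4)·3·(−5) = 60 ≡ 8, so v_2 = 8^{−1} = 5 (mod 13).
  i = 3 (α = 10): (10−5)(10−6)(10−3)(10−11) = 5·4·7·(−1) = −140 ≡ 3, so v_3 = 3^{−1} = 9 (mod 13).
  i = 4 (α = 3): (3−5)(3−6)(3−10)(3−11) = (−2)·(−3)·(−7)·(−8) = 336 ≡ 11, so v_4 = 11^{−1} = 6 (mod 13).
  i = 5 (α = 11): (11−5)(11−6)(11−10)(11−3) = 6·5·1·8 = 240 ≡ 6, so v_5 = 6^{−1} = 11 (mod 13).
  v = [8, 5, 9, 6, 11].
Step 2: syndromes of r = [8, 8, 6, 1, 3] (all sums mod 13).
  S_0 = Σ v_i r_i = 8·8 + 5·8 + 9·6 + 6·1 + 11·3 = 197 ≡ 2.
  S_1 = Σ v_i α_i r_i = 8·5·8 + 5·6·8 + 9·10·6 + 6·3·1 + 11·11·3 = 1481 ≡ 12.
  α_i^2 mod 13 = [12, 10, 9, 9, 4].
  S_2 = Σ v_i α_i^2 r_i = 8·12·8 + 5·10·8 + 9·9·6 + 6·9·1 + 11·4·3 = 1840 ≡ 7.
  S = (2, 12, 7) ≠ 0, so r is not a codeword (an error is present).
Step 3: locate the error. For a single error e at position i, S_ℓ = v_i·e·α_i^ℓ, so α_err = S_1/S_0.
  S_0^{−1} = 2^{−1} = 7 (mod 13), so α_err = 12·7 = 84 ≡ 6 = α_2. Error position i = 2.
  Consistency check: S_2/S_1 = 7·12 = 84 ≡ 6 = α_err ✓ (single-error assumption holds).
Step 4: error magnitude e = S_0/v_2 = S_0·∏_{j≠2}(α_2 − α_j) = 2·8 = 16 ≡ 3 (mod 13).
Step 5: correct position 2: c_2 = r_2 − e = 8 − 3 ≡ 5 (mod 13). Hence c = [8, 5, 6, 1, 3].
  Check: interpolating c through the α_i gives m(x) = 10 + 10·x (degree < 2) with m(α_i) = c_i for every i, so c is indeed a codeword.


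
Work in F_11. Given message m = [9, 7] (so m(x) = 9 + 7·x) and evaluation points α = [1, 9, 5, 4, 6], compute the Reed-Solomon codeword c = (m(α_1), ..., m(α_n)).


c = [5, 6, 0, 4, 7]

Message polynomial: m(x) = 9 + 7·x (mod 11).
For each evaluation point α_i, compute m(α_i) mod 11:
  α_1 = 1: Horner steps 7 → 5, so m(1) = 5.
  α_2 = 9: Horner steps 7 → 6, so m(9) = 6.
  α_3 = 5: Horner steps 7 → 0, so m(5) = 0.
  α_4 = 4: Horner steps 7 → 4, so m(4) = 4.
  α_5 = 6: Horner steps 7 → 7, so m(6) = 7.
Codeword c = [5, 6, 0, 4, 7] ∈ F_11^5.


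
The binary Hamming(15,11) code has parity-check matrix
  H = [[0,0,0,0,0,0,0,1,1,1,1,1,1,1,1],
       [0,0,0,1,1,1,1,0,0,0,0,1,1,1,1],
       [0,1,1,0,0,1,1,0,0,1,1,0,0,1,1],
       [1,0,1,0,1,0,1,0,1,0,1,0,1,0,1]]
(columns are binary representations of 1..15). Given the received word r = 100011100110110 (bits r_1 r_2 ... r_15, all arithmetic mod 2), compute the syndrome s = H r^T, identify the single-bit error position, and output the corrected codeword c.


s = (0, 1, 1, 1)^T, error position = 7, corrected codeword c = 100011000110110

Compute s = H r^T mod 2 one row at a time:
  s_1 = 0 + 0 + 1 + 1 + 0 + 1 + 1 + 0 = 4 ≡ 0 (mod 2).
  s_2 = 0 + 1 + 1 + 1 + 0 + 1 + 1 + 0 = 5 ≡ 1 (mod 2).
  s_3 = 0 + 0 + 1 + 1 + 1 + 1 + 1 + 0 = 5 ≡ 1 (mod 2).
  s_4 = 1 + 0 + 1 + 1 + 0 + 1 + 1 + 0 = 5 ≡ 1 (mod 2).
s = (0, 1, 1, 1)^T — this equals column 7 of H (binary 0111), so error is at position 7.
Correct: flip bit 7 of r = 100011100110110 to get c = 100011000110110.


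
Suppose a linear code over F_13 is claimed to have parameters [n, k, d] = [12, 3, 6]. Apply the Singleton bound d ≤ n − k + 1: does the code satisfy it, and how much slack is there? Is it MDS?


Singleton RHS = n − k + 1 = 10, slack = 4, bound satisfied, not MDS.

Singleton bound: d ≤ n − k + 1.
Here n = 12, k = 3, so n − k + 1 = 10.
Given d = 6, check d ≤ 10: YES.
Slack = (n − k + 1) − d = 4.
The code is NOT MDS (slack = 4 > 0).
Description: the claimed parameters are [12, 3, 6]_13; such a code would be non-MDS.


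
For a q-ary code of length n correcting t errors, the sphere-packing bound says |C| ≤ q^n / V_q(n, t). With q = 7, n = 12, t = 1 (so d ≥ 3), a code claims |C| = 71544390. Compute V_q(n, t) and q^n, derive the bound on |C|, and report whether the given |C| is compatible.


V_q(n, t) = 73, q^n = 13841287201, Hamming bound = 189606673, |C| = 71544390 ≤ bound (satisfied).

Step 1: Compute V_q(n, t) = Σ_{j=0}^1 C(n, j) (q−1)^j.
  j = 0: C(12,0)·(6)^0 = 1·1 = 1.
  j = 1: C(12,1)·(6)^1 = 12·6 = 72.
  V_q(n, t) = 1 + 72 = 73.
Step 2: q^n = 7^12 = 13841287201.
Step 3: Hamming bound ⌊q^n / V_q(n,t)⌋ = ⌊13841287201/73⌋ = 189606673.
Step 4: Compare |C| = 71544390 to 189606673: satisfied.
The claimed |C| lies below the Hamming bound.


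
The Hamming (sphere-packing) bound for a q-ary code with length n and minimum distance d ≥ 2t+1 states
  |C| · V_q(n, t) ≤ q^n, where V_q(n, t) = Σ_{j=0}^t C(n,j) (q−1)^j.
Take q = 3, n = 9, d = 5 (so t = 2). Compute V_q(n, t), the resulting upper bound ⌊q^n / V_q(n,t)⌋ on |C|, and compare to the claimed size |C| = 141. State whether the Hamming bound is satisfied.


V_q(n, t) = 163, q^n = 19683, Hamming bound = 120, |C| = 141 > bound (violated).

Step 1: Compute V_q(n, t) = Σ_{j=0}^2 C(n, j) (q−1)^j.
  j = 0: C(9,0)·(2)^0 = 1·1 = 1.
  j = 1: C(9,1)·(2)^1 = 9·2 = 18.
  j = 2: C(9,2)·(2)^2 = 36·4 = 144.
  V_q(n, t) = 1 + 18 + 144 = 163.
Step 2: q^n = 3^9 = 19683.
Step 3: Hamming bound ⌊q^n / V_q(n,t)⌋ = ⌊19683/163⌋ = 120.
Step 4: Compare |C| = 141 to 120: violated.
The claimed |C| lies above the Hamming bound, so no 3-ary code of length 9 with d ≥ 5 can have 141 codewords.


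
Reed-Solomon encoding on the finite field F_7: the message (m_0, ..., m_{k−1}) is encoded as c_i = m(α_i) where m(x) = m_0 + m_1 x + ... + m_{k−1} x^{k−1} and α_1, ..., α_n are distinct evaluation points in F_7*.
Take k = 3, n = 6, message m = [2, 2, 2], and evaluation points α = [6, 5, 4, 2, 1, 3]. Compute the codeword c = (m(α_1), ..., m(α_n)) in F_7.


c = [2, 6, 0, 0, 6, 5]

Message polynomial: m(x) = 2 + 2·x + 2·x^2 (mod 7).
For each evaluation point α_i, compute m(α_i) mod 7:
  α_1 = 6: Horner steps 2 → 0 → 2, so m(6) = 2.
  α_2 = 5: Horner steps 2 → 5 → 6, so m(5) = 6.
  α_3 = 4: Horner steps 2 → 3 → 0, so m(4) = 0.
  α_4 = 2: Horner steps 2 → 6 → 0, so m(2) = 0.
  α_5 = 1: Horner steps 2 → 4 → 6, so m(1) = 6.
  α_6 = 3: Horner steps 2 → 1 → 5, so m(3) = 5.
Codeword c = [2, 6, 0, 0, 6, 5] ∈ F_7^6.


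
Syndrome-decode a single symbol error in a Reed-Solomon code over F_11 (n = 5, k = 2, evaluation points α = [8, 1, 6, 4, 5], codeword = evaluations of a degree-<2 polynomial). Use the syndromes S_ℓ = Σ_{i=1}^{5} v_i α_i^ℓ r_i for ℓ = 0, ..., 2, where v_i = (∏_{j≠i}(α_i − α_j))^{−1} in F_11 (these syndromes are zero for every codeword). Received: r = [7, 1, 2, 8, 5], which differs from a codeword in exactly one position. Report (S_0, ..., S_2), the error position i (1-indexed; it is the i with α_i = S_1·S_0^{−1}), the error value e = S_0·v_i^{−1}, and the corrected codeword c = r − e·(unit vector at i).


S = (3, 3, 3), error at position 2, error magnitude e = 6, c = [7, 6, 2, 8, 5].

Step 1: column multipliers v_i = (∏_{j≠i}(α_i − α_j))^{−1} mod 11.
  i = 1 (α = 8): (8−1)(8−6)(8−4)(8−5) = 7·2·4·3 = 168 ≡ 3, so v_1 = 3^{−1} = 4 (mod 11).
  i = 2 (α = 1): (1−8)(1−6)(1−4)(1−5) = (−7)·(−5)·(−3)·(−4) = 420 ≡ 2, so v_2 = 2^{−1} = 6 (mod 11).
  i = 3 (α = 6): (6−8)(6−1)(6−4)(6−5) = (−2)·5·2·1 = −20 ≡ 2, so v_3 = 2^{−1} = 6 (mod 11).
  i = 4 (α = 4): (4−8)(4−1)(4−6)(4−5) = (−4)·3·(−2)·(−1) = −24 ≡ 9, so v_4 = 9^{−1} = 5 (mod 11).
  i = 5 (α = 5): (5−8)(5−1)(5−6)(5−4) = (−3)·4·(−1)·1 = 12 ≡ 1, so v_5 = 1^{−1} = 1 (mod 11).
  v = [4, 6, 6, 5, 1].
Step 2: syndromes of r = [7, 1, 2, 8, 5] (all sums mod 11).
  S_0 = Σ v_i r_i = 4·7 + 6·1 + 6·2 + 5·8 + 1·5 = 91 ≡ 3.
  S_1 = Σ v_i α_i r_i = 4·8·7 + 6·1·1 + 6·6·2 + 5·4·8 + 1·5·5 = 487 ≡ 3.
  α_i^2 mod 11 = [9, 1, 3, 5, 3].
  S_2 = Σ v_i α_i^2 r_i = 4·9·7 + 6·1·1 + 6·3·2 + 5·5·8 + 1·3·5 = 509 ≡ 3.
  S = (3, 3, 3) ≠ 0, so r is not a codeword (an error is present).
Step 3: locate the error. For a single error e at position i, S_ℓ = v_i·e·α_i^ℓ, so α_err = S_1/S_0.
  S_0^{−1} = 3^{−1} = 4 (mod 11), so α_err = 3·4 = 12 ≡ 1 = α_2. Error position i = 2.
  Consistency check: S_2/S_1 = 3·4 = 12 ≡ 1 = α_err ✓ (single-error assumption holds).
Step 4: error magnitude e = S_0/v_2 = S_0·∏_{j≠2}(α_2 − α_j) = 3·2 = 6 ≡ 6 (mod 11).
Step 5: correct position 2: c_2 = r_2 − e = 1 − 6 ≡ 6 (mod 11). Hence c = [7, 6, 2, 8, 5].
  Check: interpolating c through the α_i gives m(x) = 9 + 8·x (degree < 2) with m(α_i) = c_i for every i, so c is indeed a codeword.


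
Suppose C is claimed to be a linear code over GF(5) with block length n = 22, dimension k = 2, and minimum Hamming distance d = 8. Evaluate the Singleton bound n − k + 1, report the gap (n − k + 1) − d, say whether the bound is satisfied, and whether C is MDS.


Singleton RHS = n − k + 1 = 21, slack = 13, bound satisfied, not MDS.

Singleton bound: d ≤ n − k + 1.
Here n = 22, k = 2, so n − k + 1 = 21.
Given d = 8, check d ≤ 21: YES.
Slack = (n − k + 1) − d = 13.
The code is NOT MDS (slack = 13 > 0).
Description: the claimed parameters are [22, 2, 8]_5; such a code would be non-MDS.


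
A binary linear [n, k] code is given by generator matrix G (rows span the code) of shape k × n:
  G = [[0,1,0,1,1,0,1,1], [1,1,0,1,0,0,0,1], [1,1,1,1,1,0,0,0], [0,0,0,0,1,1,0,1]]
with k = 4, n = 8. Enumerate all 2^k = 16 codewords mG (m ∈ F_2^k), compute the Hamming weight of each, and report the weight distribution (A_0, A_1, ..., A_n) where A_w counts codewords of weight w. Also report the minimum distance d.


Weight distribution: A_0 = 1, A_2 = 1, A_3 = 3, A_4 = 5, A_5 = 4, A_6 = 1, A_7 = 1. Minimum distance d = 2.

Enumerate all 2^4 = 16 messages m ∈ F_2^4.
For each, compute codeword c = mG in F_2^8, then tally its weight.
  m = 0000 → c = 00000000, weight = 0.
  m = 1000 → c = 01011011, weight = 5.
  m = 0100 → c = 11010001, weight = 4.
  m = 1100 → c = 10001010, weight = 3.
  m = 0010 → c = 11111000, weight = 5.
  m = 1010 → c = 10100011, weight = 4.
  m = 0110 → c = 00101001, weight = 3.
  m = 1110 → c = 01110010, weight = 4.
  m = 0001 → c = 00001101, weight = 3.
  m = 1001 → c = 01010110, weight = 4.
  m = 0101 → c = 11011100, weight = 5.
  m = 1101 → c = 10000111, weight = 4.
  m = 0011 → c = 11110101, weight = 6.
  m = 1011 → c = 10101110, weight = 5.
  m = 0111 → c = 00100100, weight = 2.
  m = 1111 → c = 01111111, weight = 7.
Tally weights:
  weight 0: 1 codewords.
  weight 2: 1 codewords.
  weight 3: 3 codewords.
  weight 4: 5 codewords.
  weight 5: 4 codewords.
  weight 6: 1 codewords.
  weight 7: 1 codewords.
Minimum distance d = smallest w > 0 with A_w > 0 = 2.
Sanity: Σ A_w = 16 = 2^4 = 16 ✓.


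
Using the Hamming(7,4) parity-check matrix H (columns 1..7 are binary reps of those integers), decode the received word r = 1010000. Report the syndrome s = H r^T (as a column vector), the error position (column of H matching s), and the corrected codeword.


s = (0, 1, 0)^T, error position = 2, corrected codeword c = 1110000

Compute s = H r^T mod 2 one row at a time:
  s_1 = 0 + 0 + 0 + 0 = 0 ≡ 0 (mod 2).
  s_2 = 0 + 1 + 0 + 0 = 1 ≡ 1 (mod 2).
  s_3 = 1 + 1 + 0 + 0 = 2 ≡ 0 (mod 2).
s = (0, 1, 0)^T — this equals column 2 of H (binary 010), so error is at position 2.
Correct: flip bit 2 of r = 1010000 to get c = 1110000.


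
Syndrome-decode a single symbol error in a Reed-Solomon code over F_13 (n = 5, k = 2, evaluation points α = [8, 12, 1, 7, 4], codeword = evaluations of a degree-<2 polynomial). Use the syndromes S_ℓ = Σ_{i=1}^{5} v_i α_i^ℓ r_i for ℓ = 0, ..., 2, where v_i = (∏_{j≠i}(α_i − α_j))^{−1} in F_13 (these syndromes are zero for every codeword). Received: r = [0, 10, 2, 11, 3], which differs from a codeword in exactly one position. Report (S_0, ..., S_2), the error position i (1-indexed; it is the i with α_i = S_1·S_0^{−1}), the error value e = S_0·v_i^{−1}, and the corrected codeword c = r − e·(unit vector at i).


S = (6, 3, 8), error at position 4, error magnitude e = 7, c = [0, 10, 2, 4, 3].

Step 1: column multipliers v_i = (∏_{j≠i}(α_i − α_j))^{−1} mod 13.
  i = 1 (α = 8): (8−12)(8−1)(8−7)(8−4) = (−4)·7·1·4 = −112 ≡ 5, so v_1 = 5^{−1} = 8 (mod 13).
  i = 2 (α = 12): (12−8)(12−1)(12−7)(12−4) = 4·11·5·8 = 1760 ≡ 5, so v_2 = 5^{−1} = 8 (mod 13).
  i = 3 (α = 1): (1−8)(1−12)(1−7)(1−4) = (−7)·(−11)·(−6)·(−3) = 1386 ≡ 8, so v_3 = 8^{−1} = 5 (mod 13).
  i = 4 (α = 7): (7−8)(7−12)(7−1)(7−4) = (−1)·(−5)·6·3 = 90 ≡ 12, so v_4 = 12^{−1} = 12 (mod 13).
  i = 5 (α = 4): (4−8)(4−12)(4−1)(4−7) = (−4)·(−8)·3·(−3) = −288 ≡ 11, so v_5 = 11^{−1} = 6 (mod 13).
  v = [8, 8, 5, 12, 6].
Step 2: syndromes of r = [0, 10, 2, 11, 3] (all sums mod 13).
  S_0 = Σ v_i r_i = 8·0 + 8·10 + 5·2 + 12·11 + 6·3 = 240 ≡ 6.
  S_1 = Σ v_i α_i r_i = 8·8·0 + 8·12·10 + 5·1·2 + 12·7·11 + 6·4·3 = 1966 ≡ 3.
  α_i^2 mod 13 = [12, 1, 1, 10, 3].
  S_2 = Σ v_i α_i^2 r_i = 8·12·0 + 8·1·10 + 5·1·2 + 12·10·11 + 6·3·3 = 1464 ≡ 8.
  S = (6, 3, 8) ≠ 0, so r is not a codeword (an error is present).
Step 3: locate the error. For a single error e at position i, S_ℓ = v_i·e·α_i^ℓ, so α_err = S_1/S_0.
  S_0^{−1} = 6^{−1} = 11 (mod 13), so α_err = 3·11 = 33 ≡ 7 = α_4. Error position i = 4.
  Consistency check: S_2/S_1 = 8·9 = 72 ≡ 7 = α_err ✓ (single-error assumption holds).
Step 4: error magnitude e = S_0/v_4 = S_0·∏_{j≠4}(α_4 − α_j) = 6·12 = 72 ≡ 7 (mod 13).
Step 5: correct position 4: c_4 = r_4 − e = 11 − 7 ≡ 4 (mod 13). Hence c = [0, 10, 2, 4, 3].
  Check: interpolating c through the α_i gives m(x) = 6 + 9·x (degree < 2) with m(α_i) = c_i for every i, so c is indeed a codeword.


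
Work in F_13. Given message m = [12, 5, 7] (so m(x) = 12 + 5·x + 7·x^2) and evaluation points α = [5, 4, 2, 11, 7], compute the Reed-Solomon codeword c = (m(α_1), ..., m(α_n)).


c = [4, 1, 11, 4, 0]

Message polynomial: m(x) = 12 + 5·x + 7·x^2 (mod 13).
For each evaluation point α_i, compute m(α_i) mod 13:
  α_1 = 5: Horner steps 7 → 1 → 4, so m(5) = 4.
  α_2 = 4: Horner steps 7 → 7 → 1, so m(4) = 1.
  α_3 = 2: Horner steps 7 → 6 → 11, so m(2) = 11.
  α_4 = 11: Horner steps 7 → 4 → 4, so m(11) = 4.
  α_5 = 7: Horner steps 7 → 2 → 0, so m(7) = 0.
Codeword c = [4, 1, 11, 4, 0] ∈ F_13^5.


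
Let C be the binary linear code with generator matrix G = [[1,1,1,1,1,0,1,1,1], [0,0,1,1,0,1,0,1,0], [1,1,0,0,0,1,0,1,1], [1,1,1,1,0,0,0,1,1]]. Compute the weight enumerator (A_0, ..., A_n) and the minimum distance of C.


Weight distribution: A_0 = 1, A_1 = 1, A_2 = 1, A_3 = 2, A_4 = 2, A_5 = 3, A_6 = 3, A_7 = 2, A_8 = 1. Minimum distance d = 1.

Enumerate all 2^4 = 16 messages m ∈ F_2^4.
For each, compute codeword c = mG in F_2^9, then tally its weight.
  m = 0000 → c = 000000000, weight = 0.
  m = 1000 → c = 111110111, weight = 8.
  m = 0100 → c = 001101010, weight = 4.
  m = 1100 → c = 110011101, weight = 6.
  m = 0010 → c = 110001011, weight = 5.
  m = 1010 → c = 001111100, weight = 5.
  m = 0110 → c = 111100001, weight = 5.
  m = 1110 → c = 000010110, weight = 3.
  m = 0001 → c = 111100011, weight = 6.
  m = 1001 → c = 000010100, weight = 2.
  m = 0101 → c = 110001001, weight = 4.
  m = 1101 → c = 001111110, weight = 6.
  m = 0011 → c = 001101000, weight = 3.
  m = 1011 → c = 110011111, weight = 7.
  m = 0111 → c = 000000010, weight = 1.
  m = 1111 → c = 111110101, weight = 7.
Tally weights:
  weight 0: 1 codewords.
  weight 1: 1 codewords.
  weight 2: 1 codewords.
  weight 3: 2 codewords.
  weight 4: 2 codewords.
  weight 5: 3 codewords.
  weight 6: 3 codewords.
  weight 7: 2 codewords.
  weight 8: 1 codewords.
Minimum distance d = smallest w > 0 with A_w > 0 = 1.
Sanity: Σ A_w = 16 = 2^4 = 16 ✓.


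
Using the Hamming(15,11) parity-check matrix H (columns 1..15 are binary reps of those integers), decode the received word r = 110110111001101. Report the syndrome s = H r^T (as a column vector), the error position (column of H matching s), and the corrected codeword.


s = (1, 0, 1, 0)^T, error position = 10, corrected codeword c = 110110111101101

Compute s = H r^T mod 2 one row at a time:
  s_1 = 1 + 1 + 0 + 0 + 1 + 1 + 0 + 1 = 5 ≡ 1 (mod 2).
  s_2 = 1 + 1 + 0 + 1 + 1 + 1 + 0 + 1 = 6 ≡ 0 (mod 2).
  s_3 = 1 + 0 + 0 + 1 + 0 + 0 + 0 + 1 = 3 ≡ 1 (mod 2).
  s_4 = 1 + 0 + 1 + 1 + 1 + 0 + 1 + 1 = 6 ≡ 0 (mod 2).
s = (1, 0, 1, 0)^T — this equals column 10 of H (binary 1010), so error is at position 10.
Correct: flip bit 10 of r = 110110111001101 to get c = 110110111101101.
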